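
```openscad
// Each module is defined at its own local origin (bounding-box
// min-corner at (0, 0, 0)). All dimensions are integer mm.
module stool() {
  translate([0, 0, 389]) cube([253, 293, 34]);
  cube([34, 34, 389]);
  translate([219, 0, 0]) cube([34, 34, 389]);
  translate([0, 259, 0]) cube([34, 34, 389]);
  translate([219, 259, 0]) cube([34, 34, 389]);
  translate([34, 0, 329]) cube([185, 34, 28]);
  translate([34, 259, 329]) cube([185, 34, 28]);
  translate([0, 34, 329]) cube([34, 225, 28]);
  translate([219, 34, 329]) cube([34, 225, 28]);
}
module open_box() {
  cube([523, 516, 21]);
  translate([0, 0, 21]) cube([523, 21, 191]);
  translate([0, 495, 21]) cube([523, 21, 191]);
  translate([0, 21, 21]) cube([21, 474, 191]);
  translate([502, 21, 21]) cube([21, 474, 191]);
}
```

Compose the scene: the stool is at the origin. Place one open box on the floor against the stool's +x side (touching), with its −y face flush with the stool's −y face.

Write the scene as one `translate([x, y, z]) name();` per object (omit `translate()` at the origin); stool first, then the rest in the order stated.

stool();
translate([253, 0, 0]) open_box();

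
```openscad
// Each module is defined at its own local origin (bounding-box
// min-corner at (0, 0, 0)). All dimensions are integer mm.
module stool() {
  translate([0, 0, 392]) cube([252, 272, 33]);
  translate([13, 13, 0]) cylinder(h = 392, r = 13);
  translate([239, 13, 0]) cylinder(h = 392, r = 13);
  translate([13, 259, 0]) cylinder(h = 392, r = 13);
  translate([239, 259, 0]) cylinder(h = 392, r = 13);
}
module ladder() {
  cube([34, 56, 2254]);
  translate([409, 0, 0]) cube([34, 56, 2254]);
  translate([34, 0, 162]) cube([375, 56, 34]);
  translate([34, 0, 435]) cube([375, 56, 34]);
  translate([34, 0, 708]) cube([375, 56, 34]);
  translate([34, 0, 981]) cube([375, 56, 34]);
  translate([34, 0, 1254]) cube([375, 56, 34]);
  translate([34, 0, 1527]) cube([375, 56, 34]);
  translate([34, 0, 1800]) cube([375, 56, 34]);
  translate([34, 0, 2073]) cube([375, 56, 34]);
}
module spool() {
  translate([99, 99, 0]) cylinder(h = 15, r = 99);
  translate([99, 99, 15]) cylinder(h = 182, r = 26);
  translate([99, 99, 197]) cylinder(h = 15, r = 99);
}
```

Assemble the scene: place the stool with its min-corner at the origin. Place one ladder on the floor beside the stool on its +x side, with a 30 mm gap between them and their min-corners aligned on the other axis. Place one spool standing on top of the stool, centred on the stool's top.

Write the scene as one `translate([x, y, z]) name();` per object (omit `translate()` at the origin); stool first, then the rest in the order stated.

stool();
translate([282, 0, 0]) ladder();
translate([27, 37, 425]) spool();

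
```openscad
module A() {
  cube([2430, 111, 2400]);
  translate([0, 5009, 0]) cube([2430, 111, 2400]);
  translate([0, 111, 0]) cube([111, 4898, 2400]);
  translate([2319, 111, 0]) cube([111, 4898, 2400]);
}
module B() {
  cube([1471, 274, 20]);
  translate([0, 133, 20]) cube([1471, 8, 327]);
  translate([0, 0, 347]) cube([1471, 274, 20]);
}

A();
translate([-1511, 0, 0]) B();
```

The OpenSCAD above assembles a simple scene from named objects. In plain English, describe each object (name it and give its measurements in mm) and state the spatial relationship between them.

A is a box-shaped house frame (walls only): outside footprint 2430×5120 mm, wall height 2400 mm, wall thickness 111 mm. The two y-facing walls run the full x-width; the two x-facing walls fit between the inner faces of the y-facing walls.

B is an I-beam lying along x, 1471 mm long. Overall section height 367 mm. Two flanges 274 mm wide (y) and 20 mm thick, one on the floor and one at the top; a web 8 mm thick runs between them, centred on the flange width.

The I-beam is on the floor beside the house frame on its −x side.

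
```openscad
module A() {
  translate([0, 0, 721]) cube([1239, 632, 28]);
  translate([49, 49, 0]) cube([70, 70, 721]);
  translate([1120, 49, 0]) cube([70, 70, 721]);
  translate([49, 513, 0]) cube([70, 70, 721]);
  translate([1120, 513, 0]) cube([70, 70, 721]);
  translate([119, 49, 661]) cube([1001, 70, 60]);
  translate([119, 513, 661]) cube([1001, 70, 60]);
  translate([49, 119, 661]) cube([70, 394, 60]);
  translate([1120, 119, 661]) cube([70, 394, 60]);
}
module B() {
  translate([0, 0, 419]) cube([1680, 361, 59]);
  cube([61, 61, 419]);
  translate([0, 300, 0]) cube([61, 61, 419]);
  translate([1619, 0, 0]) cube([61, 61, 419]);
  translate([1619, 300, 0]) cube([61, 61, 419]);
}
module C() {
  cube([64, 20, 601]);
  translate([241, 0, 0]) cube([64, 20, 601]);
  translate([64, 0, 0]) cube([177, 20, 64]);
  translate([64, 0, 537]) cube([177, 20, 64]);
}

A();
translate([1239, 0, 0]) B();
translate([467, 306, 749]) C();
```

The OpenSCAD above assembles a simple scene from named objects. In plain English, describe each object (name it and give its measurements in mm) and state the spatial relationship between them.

A is a table: top 1239 mm (x) × 632 mm (y), 28 mm thick, upper face at z = 749 mm, on four 70×70 mm square legs, each inset 49 mm from the nearest pair of top edges, running from z = 0 to the bottom of the top. Four apron rails, 70 mm thick and 60 mm tall, run between adjacent legs with their top edges flush with the underside of the top and their outer faces flush with the legs' outer faces.

B is a bench: a 1680×361 mm seat slab, 59 mm thick, top at z = 478 mm, on four 61×61 mm square legs flush with the seat corners and standing on z = 0.

C is a picture frame with a 177×473 mm rectangular opening (x by z) and a uniform 64 mm border on every side. Frame depth is 20 mm along y. It is built from two vertical stiles running the full outside height and two horizontal rails spanning the gap between the stiles.

The bench is against the table's +x side, with their −y faces flush. The picture frame is on top of the table, centred.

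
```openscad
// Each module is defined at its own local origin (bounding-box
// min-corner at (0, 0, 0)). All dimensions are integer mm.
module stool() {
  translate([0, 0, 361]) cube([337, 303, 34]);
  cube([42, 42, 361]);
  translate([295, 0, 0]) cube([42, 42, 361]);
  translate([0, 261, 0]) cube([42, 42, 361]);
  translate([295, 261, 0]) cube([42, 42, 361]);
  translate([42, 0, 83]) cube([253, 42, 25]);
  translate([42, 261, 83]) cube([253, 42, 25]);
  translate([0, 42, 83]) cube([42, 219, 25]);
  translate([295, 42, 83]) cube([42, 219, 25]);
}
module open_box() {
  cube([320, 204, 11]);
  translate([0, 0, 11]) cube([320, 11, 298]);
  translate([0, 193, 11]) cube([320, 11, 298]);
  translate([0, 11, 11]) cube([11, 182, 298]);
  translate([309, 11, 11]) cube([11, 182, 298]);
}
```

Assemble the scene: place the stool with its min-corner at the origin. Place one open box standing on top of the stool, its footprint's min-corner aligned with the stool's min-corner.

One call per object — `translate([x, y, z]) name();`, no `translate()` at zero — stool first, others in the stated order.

stool();
translate([0, 0, 395]) open_box();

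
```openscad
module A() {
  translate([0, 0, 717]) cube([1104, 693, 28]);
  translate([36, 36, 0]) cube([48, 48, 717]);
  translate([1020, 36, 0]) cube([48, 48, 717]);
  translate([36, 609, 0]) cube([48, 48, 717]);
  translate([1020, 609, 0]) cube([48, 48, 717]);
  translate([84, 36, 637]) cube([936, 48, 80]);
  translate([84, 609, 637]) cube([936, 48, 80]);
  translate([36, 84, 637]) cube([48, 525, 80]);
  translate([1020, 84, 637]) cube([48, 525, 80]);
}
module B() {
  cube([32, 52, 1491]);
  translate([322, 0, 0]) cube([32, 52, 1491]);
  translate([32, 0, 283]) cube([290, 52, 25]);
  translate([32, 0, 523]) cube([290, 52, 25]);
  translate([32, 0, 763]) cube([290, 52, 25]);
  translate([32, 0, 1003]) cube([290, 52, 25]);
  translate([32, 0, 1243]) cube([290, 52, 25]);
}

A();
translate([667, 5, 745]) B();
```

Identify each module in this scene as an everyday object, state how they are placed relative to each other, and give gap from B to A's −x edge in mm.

The ladder's min-x is at 667; the table's min-x is 0; gap = 667 mm.

A is a table. B is a ladder. The ladder is on top of the table. The gap from the ladder to the table's −x edge is 667 mm.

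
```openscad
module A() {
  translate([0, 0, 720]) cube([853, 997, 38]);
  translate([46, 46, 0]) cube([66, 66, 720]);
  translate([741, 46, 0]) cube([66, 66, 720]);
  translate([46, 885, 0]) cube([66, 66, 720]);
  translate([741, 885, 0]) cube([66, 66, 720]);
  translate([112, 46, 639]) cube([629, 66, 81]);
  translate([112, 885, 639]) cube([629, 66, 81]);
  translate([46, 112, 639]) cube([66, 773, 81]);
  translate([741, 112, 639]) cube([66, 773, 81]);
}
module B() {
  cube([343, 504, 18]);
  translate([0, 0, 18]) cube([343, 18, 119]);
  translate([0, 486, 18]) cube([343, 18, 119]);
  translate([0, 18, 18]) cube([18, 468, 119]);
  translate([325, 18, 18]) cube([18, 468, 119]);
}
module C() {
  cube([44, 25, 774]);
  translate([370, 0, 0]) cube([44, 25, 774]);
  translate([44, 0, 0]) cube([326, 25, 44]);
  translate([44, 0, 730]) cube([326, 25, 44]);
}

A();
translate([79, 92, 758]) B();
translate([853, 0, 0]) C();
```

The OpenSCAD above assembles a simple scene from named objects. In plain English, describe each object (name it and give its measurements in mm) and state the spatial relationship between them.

A is a table with a 853×997 mm rectangular top, 38 mm thick, top surface at z = 758 mm, supported by four 66×66 mm square legs, each inset 46 mm from the nearest pair of top edges, running from the floor. Four apron rails, 66 mm thick and 81 mm tall, run between adjacent legs with their top edges flush with the underside of the top and their outer faces flush with the legs' outer faces.

B is an open storage box with external size 343×504×137 mm and wall thickness 18 mm (the base is also 18 mm thick). The base covers the whole footprint; the four walls stand on the base, with the y-facing walls full-width and the x-facing walls fitting between their inner faces.

C is a rectangular picture frame lying in the x–z plane (depth along y). The opening is 326 mm wide (x) by 686 mm tall (z), surrounded by a border 44 mm wide on all four sides. The frame is 25 mm deep and is made of two full-height vertical stiles with two horizontal rails fitted between them.

The open box is on top of the table. The picture frame is against the table's +x side, with their −y faces flush.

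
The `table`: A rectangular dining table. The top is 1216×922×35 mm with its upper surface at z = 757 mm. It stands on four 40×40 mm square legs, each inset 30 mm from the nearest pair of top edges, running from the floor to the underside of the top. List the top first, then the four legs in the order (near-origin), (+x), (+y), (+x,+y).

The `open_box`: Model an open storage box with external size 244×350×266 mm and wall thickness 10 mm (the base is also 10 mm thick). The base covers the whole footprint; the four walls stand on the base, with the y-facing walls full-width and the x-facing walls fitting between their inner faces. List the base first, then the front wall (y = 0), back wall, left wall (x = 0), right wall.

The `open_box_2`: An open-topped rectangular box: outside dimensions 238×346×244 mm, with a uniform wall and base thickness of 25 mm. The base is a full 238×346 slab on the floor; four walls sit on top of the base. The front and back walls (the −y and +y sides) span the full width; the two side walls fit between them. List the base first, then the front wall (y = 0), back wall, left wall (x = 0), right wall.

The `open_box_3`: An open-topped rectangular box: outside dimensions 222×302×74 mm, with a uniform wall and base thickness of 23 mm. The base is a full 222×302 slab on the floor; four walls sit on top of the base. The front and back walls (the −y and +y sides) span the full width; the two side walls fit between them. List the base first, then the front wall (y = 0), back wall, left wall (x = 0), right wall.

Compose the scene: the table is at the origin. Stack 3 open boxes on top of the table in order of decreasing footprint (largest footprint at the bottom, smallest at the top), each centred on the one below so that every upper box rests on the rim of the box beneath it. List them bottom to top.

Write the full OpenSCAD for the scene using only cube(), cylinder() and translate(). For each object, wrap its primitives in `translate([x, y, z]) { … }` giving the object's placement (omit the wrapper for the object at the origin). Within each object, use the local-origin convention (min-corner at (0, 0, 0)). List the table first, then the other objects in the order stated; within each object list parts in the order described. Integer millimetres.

translate([0, 0, 722]) cube([1216, 922, 35]);
translate([30, 30, 0]) cube([40, 40, 722]);
translate([1146, 30, 0]) cube([40, 40, 722]);
translate([30, 852, 0]) cube([40, 40, 722]);
translate([1146, 852, 0]) cube([40, 40, 722]);
translate([486, 286, 757]) {
  cube([244, 350, 10]);
  translate([0, 0, 10]) cube([244, 10, 256]);
  translate([0, 340, 10]) cube([244, 10, 256]);
  translate([0, 10, 10]) cube([10, 330, 256]);
  translate([234, 10, 10]) cube([10, 330, 256]);
}
translate([489, 288, 1023]) {
  cube([238, 346, 25]);
  translate([0, 0, 25]) cube([238, 25, 219]);
  translate([0, 321, 25]) cube([238, 25, 219]);
  translate([0, 25, 25]) cube([25, 296, 219]);
  translate([213, 25, 25]) cube([25, 296, 219]);
}
translate([497, 310, 1267]) {
  cube([222, 302, 23]);
  translate([0, 0, 23]) cube([222, 23, 51]);
  translate([0, 279, 23]) cube([222, 23, 51]);
  translate([0, 23, 23]) cube([23, 256, 51]);
  translate([199, 23, 23]) cube([23, 256, 51]);
}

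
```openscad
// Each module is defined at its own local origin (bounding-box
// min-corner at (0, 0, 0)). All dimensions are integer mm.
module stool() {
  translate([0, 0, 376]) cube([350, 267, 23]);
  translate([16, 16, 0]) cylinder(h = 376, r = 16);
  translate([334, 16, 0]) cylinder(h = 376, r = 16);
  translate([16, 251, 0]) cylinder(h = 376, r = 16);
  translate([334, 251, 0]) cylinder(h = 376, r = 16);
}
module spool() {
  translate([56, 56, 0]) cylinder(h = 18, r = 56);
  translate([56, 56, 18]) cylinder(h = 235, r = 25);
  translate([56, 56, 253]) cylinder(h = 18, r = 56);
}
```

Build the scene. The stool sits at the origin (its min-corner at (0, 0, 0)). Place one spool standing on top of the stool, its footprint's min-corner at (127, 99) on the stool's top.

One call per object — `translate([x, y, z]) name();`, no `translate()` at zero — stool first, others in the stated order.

stool();
translate([127, 99, 399]) spool();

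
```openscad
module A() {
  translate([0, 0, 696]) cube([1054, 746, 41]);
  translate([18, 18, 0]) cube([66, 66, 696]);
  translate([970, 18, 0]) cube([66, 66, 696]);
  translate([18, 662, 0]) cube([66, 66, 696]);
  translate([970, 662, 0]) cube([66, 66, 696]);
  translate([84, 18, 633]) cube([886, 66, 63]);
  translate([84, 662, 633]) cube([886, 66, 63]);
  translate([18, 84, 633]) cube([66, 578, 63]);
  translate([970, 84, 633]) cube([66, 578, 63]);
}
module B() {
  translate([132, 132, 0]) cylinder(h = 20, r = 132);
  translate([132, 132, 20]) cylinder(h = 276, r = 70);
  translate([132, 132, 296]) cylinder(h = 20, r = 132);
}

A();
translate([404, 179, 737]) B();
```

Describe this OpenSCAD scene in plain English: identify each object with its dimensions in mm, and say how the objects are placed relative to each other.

A is a table with a 1054×746 mm rectangular top, 41 mm thick, top surface at z = 737 mm, supported by four 66×66 mm square legs, each inset 18 mm from the nearest pair of top edges, running from the floor. Four apron rails, 66 mm thick and 63 mm tall, run between adjacent legs with their top edges flush with the underside of the top and their outer faces flush with the legs' outer faces.

B is a spool: two coaxial disc flanges of radius 132 mm and thickness 20 mm, joined by a core cylinder of radius 70 mm and height 276 mm. The lower flange rests on z = 0 and the three cylinders share a vertical axis.

The spool is on top of the table.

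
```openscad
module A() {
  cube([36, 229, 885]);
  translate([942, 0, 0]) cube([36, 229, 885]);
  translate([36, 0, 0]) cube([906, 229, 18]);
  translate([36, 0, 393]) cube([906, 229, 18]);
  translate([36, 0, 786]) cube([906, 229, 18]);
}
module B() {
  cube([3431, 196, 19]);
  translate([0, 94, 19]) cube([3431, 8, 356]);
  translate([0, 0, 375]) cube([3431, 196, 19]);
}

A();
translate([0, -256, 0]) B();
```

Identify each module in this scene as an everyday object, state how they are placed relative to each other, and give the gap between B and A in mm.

A is a bookshelf. B is an I-beam. The I-beam is on the floor beside the bookshelf on its −y side. The gap between the I-beam and the bookshelf is 60 mm.

The I-beam's nearest face is 60 mm from the bookshelf's −y face.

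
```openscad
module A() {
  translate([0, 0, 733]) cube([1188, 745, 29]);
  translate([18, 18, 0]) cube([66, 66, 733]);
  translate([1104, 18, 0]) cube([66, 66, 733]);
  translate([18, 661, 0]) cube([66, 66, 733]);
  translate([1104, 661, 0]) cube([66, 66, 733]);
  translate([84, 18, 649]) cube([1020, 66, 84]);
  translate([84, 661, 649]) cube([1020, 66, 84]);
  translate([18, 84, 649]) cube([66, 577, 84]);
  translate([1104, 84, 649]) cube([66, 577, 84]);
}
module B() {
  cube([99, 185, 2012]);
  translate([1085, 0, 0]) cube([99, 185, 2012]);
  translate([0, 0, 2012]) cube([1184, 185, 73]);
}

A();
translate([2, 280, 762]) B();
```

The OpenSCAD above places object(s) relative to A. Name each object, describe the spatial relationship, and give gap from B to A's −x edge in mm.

A is a table. B is a door frame. The door frame is on top of the table, centred. The gap from the door frame to the table's −x edge is 2 mm.

The door frame's min-x is at 2; the table's min-x is 0; gap = 2 mm.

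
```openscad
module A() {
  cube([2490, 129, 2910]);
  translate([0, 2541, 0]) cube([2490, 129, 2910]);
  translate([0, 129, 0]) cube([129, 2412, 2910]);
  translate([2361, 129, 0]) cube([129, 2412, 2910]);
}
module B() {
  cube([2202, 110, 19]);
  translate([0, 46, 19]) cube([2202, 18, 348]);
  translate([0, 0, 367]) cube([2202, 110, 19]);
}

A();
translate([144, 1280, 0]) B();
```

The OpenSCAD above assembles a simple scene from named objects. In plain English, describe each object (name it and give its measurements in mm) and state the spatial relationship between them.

A is the wall frame of a small rectangular building: four walls, each 2910 mm tall and 129 mm thick, enclosing a footprint 2490 mm (x) by 2670 mm (y) outside-to-outside, with no floor or roof. The front and back walls (the −y and +y sides) span the full width; the two side walls fit between them.

B is an I-beam lying along x, 2202 mm long. Overall section height 386 mm. Two flanges 110 mm wide (y) and 19 mm thick, one on the floor and one at the top; a web 18 mm thick runs between them, centred on the flange width.

The I-beam sits inside the house frame, centred.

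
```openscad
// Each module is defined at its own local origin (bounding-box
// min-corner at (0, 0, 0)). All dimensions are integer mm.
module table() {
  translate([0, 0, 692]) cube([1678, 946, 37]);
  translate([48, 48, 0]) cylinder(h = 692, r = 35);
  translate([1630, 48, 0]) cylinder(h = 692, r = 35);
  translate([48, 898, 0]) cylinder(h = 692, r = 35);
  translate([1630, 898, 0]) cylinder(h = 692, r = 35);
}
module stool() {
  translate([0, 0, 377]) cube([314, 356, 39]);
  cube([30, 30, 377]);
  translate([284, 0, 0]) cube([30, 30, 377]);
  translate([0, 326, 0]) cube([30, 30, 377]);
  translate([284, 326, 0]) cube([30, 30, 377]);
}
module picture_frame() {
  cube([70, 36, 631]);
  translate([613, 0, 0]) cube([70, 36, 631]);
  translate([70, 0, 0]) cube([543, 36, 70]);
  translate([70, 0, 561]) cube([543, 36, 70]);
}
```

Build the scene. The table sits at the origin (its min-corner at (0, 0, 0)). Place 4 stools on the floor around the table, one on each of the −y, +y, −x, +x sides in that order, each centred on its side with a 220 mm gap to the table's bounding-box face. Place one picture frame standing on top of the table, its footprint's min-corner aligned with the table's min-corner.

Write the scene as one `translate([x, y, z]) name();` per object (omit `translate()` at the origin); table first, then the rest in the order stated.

table();
translate([682, -576, 0]) stool();
translate([682, 1166, 0]) stool();
translate([-534, 295, 0]) stool();
translate([1898, 295, 0]) stool();
translate([0, 0, 729]) picture_frame();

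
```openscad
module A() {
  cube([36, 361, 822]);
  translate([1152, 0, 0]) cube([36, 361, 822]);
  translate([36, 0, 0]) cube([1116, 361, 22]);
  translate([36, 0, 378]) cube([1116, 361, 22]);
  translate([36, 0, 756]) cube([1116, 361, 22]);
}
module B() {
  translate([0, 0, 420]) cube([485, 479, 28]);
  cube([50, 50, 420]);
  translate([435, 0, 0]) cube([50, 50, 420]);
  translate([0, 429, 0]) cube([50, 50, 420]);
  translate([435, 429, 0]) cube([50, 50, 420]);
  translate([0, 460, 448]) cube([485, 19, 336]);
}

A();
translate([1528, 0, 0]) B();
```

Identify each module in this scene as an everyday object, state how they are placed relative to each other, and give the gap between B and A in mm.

The chair's nearest face is 340 mm from the bookshelf's +x face.

A is a bookshelf. B is a chair. The chair is on the floor beside the bookshelf on its +x side. The gap between the chair and the bookshelf is 340 mm.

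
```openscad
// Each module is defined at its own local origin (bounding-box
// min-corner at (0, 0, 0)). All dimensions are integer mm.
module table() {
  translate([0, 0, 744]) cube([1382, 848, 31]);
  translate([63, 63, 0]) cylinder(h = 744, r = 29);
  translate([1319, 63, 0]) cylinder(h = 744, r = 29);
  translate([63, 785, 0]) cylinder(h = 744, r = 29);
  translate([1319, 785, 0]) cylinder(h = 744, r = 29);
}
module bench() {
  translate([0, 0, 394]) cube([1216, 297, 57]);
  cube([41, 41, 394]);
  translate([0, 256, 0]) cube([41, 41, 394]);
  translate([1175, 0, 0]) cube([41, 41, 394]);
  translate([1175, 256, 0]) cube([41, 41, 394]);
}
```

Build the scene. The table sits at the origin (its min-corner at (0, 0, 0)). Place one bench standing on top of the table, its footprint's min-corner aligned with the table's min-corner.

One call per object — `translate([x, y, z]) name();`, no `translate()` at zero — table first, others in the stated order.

table();
translate([0, 0, 775]) bench();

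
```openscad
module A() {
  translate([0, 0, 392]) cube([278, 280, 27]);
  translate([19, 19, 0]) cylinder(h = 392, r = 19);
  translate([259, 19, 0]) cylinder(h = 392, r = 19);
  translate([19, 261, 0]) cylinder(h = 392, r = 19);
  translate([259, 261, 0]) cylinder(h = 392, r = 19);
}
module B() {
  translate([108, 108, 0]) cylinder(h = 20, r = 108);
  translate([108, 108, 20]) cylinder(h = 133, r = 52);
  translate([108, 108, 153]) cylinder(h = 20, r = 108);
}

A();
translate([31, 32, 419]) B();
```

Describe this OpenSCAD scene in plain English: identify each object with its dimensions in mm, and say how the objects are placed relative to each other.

A is a simple wooden stool: a rectangular seat 278 mm (x) by 280 mm (y), 27 mm thick, top face at z = 419 mm, on four round legs, each 38 mm in diameter. The legs rest on z = 0, each leg's axis is inset half a diameter from the nearest pair of seat edges (so the leg's bounding box is flush with the corner).

B is a spool: two coaxial disc flanges of radius 108 mm and thickness 20 mm, joined by a core cylinder of radius 52 mm and height 133 mm. The lower flange rests on z = 0 and the three cylinders share a vertical axis.

The spool is on top of the stool, centred.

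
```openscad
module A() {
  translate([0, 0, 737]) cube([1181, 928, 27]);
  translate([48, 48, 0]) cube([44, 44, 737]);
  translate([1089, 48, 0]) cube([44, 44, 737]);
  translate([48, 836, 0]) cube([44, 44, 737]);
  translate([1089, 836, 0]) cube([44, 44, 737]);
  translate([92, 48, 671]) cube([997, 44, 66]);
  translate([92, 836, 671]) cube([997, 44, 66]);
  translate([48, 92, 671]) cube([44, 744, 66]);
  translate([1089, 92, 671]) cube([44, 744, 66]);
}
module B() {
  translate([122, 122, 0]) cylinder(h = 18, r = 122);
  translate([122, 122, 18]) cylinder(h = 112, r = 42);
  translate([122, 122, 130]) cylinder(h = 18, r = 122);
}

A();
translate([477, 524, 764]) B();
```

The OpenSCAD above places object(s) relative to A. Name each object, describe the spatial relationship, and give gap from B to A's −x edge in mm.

The spool's min-x is at 477; the table's min-x is 0; gap = 477 mm.

A is a table. B is a spool. The spool is on top of the table. The gap from the spool to the table's −x edge is 477 mm.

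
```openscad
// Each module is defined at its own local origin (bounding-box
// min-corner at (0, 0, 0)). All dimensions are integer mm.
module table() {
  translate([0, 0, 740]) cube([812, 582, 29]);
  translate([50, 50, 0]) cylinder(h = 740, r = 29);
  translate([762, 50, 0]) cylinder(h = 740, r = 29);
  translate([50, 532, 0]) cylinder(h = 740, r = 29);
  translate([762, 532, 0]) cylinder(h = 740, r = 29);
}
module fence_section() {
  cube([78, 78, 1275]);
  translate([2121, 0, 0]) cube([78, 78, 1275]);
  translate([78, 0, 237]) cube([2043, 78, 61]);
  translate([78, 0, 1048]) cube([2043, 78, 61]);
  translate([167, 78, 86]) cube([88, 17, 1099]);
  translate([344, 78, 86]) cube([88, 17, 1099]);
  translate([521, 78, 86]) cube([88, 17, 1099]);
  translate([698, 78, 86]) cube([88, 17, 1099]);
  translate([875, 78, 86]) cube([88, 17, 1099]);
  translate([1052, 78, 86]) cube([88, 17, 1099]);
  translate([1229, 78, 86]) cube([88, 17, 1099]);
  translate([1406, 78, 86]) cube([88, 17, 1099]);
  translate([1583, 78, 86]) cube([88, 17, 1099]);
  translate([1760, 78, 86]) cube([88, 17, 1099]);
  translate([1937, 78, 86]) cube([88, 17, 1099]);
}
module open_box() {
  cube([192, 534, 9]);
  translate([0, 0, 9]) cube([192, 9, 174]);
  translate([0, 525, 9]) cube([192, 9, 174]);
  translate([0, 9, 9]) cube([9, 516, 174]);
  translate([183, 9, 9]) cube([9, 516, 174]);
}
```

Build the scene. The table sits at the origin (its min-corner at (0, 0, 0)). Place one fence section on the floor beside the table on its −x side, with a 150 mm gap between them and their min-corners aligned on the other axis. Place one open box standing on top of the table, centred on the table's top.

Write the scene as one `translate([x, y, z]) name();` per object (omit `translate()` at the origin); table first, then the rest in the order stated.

table();
translate([-2349, 0, 0]) fence_section();
translate([310, 24, 769]) open_box();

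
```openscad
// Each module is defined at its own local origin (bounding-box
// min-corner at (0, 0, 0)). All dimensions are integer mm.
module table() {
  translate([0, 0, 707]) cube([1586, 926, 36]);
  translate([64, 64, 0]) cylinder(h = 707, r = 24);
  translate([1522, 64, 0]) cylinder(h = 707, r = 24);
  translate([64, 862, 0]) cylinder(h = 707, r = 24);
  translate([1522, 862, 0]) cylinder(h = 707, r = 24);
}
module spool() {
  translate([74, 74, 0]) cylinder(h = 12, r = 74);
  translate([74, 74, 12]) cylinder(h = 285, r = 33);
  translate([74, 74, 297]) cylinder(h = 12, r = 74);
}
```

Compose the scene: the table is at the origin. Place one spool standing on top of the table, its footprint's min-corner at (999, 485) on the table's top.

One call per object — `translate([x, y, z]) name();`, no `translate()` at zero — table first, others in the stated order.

table();
translate([999, 485, 743]) spool();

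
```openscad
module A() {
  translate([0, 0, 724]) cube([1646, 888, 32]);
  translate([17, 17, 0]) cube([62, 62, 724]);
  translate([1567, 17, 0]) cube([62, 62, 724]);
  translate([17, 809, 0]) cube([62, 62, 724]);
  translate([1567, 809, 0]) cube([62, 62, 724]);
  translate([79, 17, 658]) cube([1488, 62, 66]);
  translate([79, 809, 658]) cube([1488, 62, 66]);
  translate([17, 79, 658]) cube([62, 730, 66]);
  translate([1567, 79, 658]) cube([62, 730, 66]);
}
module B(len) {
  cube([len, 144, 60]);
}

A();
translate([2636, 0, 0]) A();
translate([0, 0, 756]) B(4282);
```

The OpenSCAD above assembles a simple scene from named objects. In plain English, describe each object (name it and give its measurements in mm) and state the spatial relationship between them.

A is a rectangular dining table. The top is 1646×888×32 mm with its upper surface at z = 756 mm. It stands on four 62×62 mm square legs, each inset 17 mm from the nearest pair of top edges, running from the floor to the underside of the top. Four apron rails, 62 mm thick and 66 mm tall, run between adjacent legs with their top edges flush with the underside of the top and their outer faces flush with the legs' outer faces.

B is a rectangular beam 4282 mm long (x), 144 mm deep (y), 60 mm thick (z).

The beam spans the tops of two tables placed 990 mm apart, resting at z = 756 mm.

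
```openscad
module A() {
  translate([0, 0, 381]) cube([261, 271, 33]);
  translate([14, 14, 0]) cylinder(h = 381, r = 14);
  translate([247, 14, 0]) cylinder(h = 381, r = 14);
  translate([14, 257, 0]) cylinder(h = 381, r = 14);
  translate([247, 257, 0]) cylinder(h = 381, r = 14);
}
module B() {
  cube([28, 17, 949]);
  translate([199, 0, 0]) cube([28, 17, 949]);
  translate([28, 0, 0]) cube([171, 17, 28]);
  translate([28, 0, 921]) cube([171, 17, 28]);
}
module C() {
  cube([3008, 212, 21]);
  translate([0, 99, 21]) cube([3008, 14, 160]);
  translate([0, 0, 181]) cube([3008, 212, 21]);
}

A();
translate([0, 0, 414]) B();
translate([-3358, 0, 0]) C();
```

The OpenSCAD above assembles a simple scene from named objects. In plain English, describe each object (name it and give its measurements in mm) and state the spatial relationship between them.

A is a four-legged stool. The seat is 261×271 mm, 33 mm thick, top at z = 414 mm. It stands on four round legs, each 28 mm in diameter, from z = 0 to the seat underside, each leg's axis is inset half a diameter from the nearest pair of seat edges (so the leg's bounding box is flush with the corner).

B is a picture frame with a 171×893 mm rectangular opening (x by z) and a uniform 28 mm border on every side. Frame depth is 17 mm along y. It is built from two vertical stiles running the full outside height and two horizontal rails spanning the gap between the stiles.

C is an I-beam lying along x, 3008 mm long. Overall section height 202 mm. Two flanges 212 mm wide (y) and 21 mm thick, one on the floor and one at the top; a web 14 mm thick runs between them, centred on the flange width.

The picture frame is on top of the stool. The I-beam is on the floor beside the stool on its −x side.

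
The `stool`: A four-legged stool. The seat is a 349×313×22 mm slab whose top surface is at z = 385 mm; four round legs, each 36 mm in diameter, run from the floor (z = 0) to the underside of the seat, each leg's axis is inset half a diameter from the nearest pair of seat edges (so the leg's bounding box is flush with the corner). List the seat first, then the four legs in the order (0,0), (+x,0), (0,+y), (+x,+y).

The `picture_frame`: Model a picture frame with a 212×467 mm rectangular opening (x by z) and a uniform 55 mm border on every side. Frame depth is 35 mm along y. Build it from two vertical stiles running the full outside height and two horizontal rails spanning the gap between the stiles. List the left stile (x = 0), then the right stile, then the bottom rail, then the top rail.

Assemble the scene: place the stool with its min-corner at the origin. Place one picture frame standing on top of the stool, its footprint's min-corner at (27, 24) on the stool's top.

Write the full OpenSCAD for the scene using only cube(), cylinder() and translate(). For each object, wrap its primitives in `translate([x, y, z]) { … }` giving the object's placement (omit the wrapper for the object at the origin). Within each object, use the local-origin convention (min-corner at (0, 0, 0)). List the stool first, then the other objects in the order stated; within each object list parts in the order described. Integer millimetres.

translate([0, 0, 363]) cube([349, 313, 22]);
translate([18, 18, 0]) cylinder(h = 363, r = 18);
translate([331, 18, 0]) cylinder(h = 363, r = 18);
translate([18, 295, 0]) cylinder(h = 363, r = 18);
translate([331, 295, 0]) cylinder(h = 363, r = 18);
translate([27, 24, 385]) {
  cube([55, 35, 577]);
  translate([267, 0, 0]) cube([55, 35, 577]);
  translate([55, 0, 0]) cube([212, 35, 55]);
  translate([55, 0, 522]) cube([212, 35, 55]);
}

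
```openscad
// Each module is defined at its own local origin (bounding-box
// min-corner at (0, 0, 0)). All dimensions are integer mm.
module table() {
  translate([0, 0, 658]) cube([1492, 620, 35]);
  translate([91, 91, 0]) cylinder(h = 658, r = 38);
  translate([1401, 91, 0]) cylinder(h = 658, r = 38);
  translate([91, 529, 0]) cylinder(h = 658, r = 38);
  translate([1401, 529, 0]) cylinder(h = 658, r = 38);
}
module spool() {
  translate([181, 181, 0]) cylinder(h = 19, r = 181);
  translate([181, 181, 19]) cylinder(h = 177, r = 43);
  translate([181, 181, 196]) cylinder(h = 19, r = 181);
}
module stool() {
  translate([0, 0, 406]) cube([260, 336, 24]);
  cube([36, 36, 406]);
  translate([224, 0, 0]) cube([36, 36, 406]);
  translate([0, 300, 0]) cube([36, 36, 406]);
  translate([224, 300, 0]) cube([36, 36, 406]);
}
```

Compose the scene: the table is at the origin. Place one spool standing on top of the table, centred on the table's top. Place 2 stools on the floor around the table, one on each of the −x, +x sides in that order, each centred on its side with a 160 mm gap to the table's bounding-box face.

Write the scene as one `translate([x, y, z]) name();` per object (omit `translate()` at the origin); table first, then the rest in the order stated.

table();
translate([565, 129, 693]) spool();
translate([-420, 142, 0]) stool();
translate([1652, 142, 0]) stool();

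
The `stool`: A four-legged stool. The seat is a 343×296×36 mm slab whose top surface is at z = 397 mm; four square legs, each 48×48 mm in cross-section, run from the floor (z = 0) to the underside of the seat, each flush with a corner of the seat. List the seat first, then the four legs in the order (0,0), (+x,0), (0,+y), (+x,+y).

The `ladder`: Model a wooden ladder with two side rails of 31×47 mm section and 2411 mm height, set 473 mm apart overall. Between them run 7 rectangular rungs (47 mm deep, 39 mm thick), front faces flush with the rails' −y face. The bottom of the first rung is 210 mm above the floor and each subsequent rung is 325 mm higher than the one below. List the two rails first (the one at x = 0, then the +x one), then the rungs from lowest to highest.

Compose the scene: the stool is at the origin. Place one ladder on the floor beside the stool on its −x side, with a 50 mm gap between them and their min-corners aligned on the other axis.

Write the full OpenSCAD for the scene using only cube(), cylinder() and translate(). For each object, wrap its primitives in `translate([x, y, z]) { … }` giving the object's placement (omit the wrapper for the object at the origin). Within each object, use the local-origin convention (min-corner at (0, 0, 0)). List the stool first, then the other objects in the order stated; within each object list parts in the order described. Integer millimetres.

translate([0, 0, 361]) cube([343, 296, 36]);
cube([48, 48, 361]);
translate([295, 0, 0]) cube([48, 48, 361]);
translate([0, 248, 0]) cube([48, 48, 361]);
translate([295, 248, 0]) cube([48, 48, 361]);
translate([-523, 0, 0]) {
  cube([31, 47, 2411]);
  translate([442, 0, 0]) cube([31, 47, 2411]);
  translate([31, 0, 210]) cube([411, 47, 39]);
  translate([31, 0, 535]) cube([411, 47, 39]);
  translate([31, 0, 860]) cube([411, 47, 39]);
  translate([31, 0, 1185]) cube([411, 47, 39]);
  translate([31, 0, 1510]) cube([411, 47, 39]);
  translate([31, 0, 1835]) cube([411, 47, 39]);
  translate([31, 0, 2160]) cube([411, 47, 39]);
}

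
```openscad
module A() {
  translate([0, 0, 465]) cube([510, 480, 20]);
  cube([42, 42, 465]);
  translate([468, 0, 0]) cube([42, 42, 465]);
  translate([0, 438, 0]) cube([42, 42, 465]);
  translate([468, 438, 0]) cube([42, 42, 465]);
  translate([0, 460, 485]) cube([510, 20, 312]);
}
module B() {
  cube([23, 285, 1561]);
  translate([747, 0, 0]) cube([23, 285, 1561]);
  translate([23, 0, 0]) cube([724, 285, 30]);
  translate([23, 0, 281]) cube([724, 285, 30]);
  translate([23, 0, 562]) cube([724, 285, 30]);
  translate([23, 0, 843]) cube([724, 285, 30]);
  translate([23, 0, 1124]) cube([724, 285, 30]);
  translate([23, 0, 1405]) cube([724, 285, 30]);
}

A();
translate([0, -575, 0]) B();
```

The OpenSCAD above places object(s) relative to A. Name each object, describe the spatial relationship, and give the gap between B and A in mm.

The bookshelf's nearest face is 290 mm from the chair's −y face.

A is a chair. B is a bookshelf. The bookshelf is on the floor beside the chair on its −y side. The gap between the bookshelf and the chair is 290 mm.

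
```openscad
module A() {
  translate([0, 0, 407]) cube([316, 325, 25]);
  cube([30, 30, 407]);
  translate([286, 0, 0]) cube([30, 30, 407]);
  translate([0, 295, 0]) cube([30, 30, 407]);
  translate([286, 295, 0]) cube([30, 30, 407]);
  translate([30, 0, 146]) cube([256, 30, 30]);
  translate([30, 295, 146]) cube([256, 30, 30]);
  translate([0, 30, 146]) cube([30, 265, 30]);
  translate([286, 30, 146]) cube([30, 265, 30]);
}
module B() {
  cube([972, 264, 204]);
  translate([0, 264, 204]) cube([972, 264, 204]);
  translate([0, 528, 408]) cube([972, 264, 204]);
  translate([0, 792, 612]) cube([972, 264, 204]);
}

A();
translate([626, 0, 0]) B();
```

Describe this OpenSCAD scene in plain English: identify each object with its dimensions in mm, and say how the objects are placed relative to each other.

A is a four-legged stool. The seat is a 316×325×25 mm slab whose top surface is at z = 432 mm; four square legs, each 30×30 mm in cross-section, run from the floor (z = 0) to the underside of the seat, each flush with a corner of the seat. Four stretchers, 30 mm wide and 30 mm tall, connect adjacent legs with their undersides at z = 146 mm, each running between the inner faces of the legs it joins and aligned with the legs' outer faces on the other axis.

B is a run of 4 identical solid stair steps. Each tread is 972×264 mm and each step block is 204 mm high. Step 1 rests on the floor; step k is offset from step 1 by (k−1)×264 mm in y and (k−1)×204 mm in z.

The staircase is on the floor beside the stool on its +x side.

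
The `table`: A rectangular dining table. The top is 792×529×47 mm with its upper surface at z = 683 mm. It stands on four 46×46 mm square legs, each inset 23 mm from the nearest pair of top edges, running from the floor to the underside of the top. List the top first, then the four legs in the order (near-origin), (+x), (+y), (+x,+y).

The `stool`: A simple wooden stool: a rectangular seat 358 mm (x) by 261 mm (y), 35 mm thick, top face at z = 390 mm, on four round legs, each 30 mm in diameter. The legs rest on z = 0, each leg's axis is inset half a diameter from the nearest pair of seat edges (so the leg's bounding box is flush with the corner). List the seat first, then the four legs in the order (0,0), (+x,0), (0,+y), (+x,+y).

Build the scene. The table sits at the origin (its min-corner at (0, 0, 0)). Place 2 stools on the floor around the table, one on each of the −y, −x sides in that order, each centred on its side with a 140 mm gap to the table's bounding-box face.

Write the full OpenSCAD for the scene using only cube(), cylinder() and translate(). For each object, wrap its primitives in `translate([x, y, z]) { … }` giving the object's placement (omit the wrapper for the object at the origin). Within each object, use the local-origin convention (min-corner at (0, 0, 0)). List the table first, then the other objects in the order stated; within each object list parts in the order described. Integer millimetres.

translate([0, 0, 636]) cube([792, 529, 47]);
translate([23, 23, 0]) cube([46, 46, 636]);
translate([723, 23, 0]) cube([46, 46, 636]);
translate([23, 460, 0]) cube([46, 46, 636]);
translate([723, 460, 0]) cube([46, 46, 636]);
translate([217, -401, 0]) {
  translate([0, 0, 355]) cube([358, 261, 35]);
  translate([15, 15, 0]) cylinder(h = 355, r = 15);
  translate([343, 15, 0]) cylinder(h = 355, r = 15);
  translate([15, 246, 0]) cylinder(h = 355, r = 15);
  translate([343, 246, 0]) cylinder(h = 355, r = 15);
}
translate([-498, 134, 0]) {
  translate([0, 0, 355]) cube([358, 261, 35]);
  translate([15, 15, 0]) cylinder(h = 355, r = 15);
  translate([343, 15, 0]) cylinder(h = 355, r = 15);
  translate([15, 246, 0]) cylinder(h = 355, r = 15);
  translate([343, 246, 0]) cylinder(h = 355, r = 15);
}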